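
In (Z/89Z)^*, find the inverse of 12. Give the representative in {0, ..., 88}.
12^(−1) ≡ 52 (mod 89)

Apply the extended Euclidean algorithm to (89, 12), tracking rows (r, s, t) with s·89 + t·12 = r. Each division r_prev = q·r_cur + r_new produces the new row as (previous row) − q·(current row):
  row A: (89, 1, 0)   [1·89 + 0·12 = 89]
  row B: (12, 0, 1)   [0·89 + 1·12 = 12]
  89 = 7·12 + 5   → row C = row A − 7·row B = (5, 1, −7)   [check: 1·89 − 7·12 = 5]
  12 = 2·5 + 2   → row D = row B − 2·row C = (2, −2, 15)   [check: −2·89 + 15·12 = 2]
  5 = 2·2 + 1   → row E = row C − 2·row D = (1, 5, −37)   [check: 5·89 − 37·12 = 1]
  2 = 2·1 + 0   → remainder 0, stop. gcd = 1 (last nonzero row E).
The gcd is 1, so 12 is invertible mod 89. The last nonzero row gives 5·89 − 37·12 = 1, so t = −37. So 12^(−1) ≡ −37 ≡ 52 (mod 89). Verify: 12 · 52 = 624 ≡ 1 (mod 89). ✓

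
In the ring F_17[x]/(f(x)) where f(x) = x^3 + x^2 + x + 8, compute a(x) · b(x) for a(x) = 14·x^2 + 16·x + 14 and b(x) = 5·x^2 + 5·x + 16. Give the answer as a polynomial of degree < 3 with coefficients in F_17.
a · b ≡ 3·x^2 + 9·x + 9 (mod f(x))

Multiply as integer polynomials: a · b = 70·x^4 + 150·x^3 + 374·x^2 + 326·x + 224. Reducing coefficients mod 17: a · b ≡ 2·x^4 + 14·x^3 + 3·x + 3. Now divide by f(x) = x^3 + x^2 + x + 8 in F_17[x], eliminating the leading term at each step:
  leading term 2·x^4: subtract (2·x)·f(x) = 2·x^4 + 2·x^3 + 2·x^2 + 16·x, leaving 12·x^3 + 15·x^2 + 4·x + 3 (coefficients mod 17)
  leading term 12·x^3: subtract (12)·f(x) = 12·x^3 + 12·x^2 + 12·x + 11, leaving 3·x^2 + 9·x + 9 (coefficients mod 17)
The degree is now < 3, so this is the remainder. Hence a · b ≡ 3·x^2 + 9·x + 9 in F_17[x]/(f).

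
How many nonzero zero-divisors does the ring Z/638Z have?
Z/638Z has 357 nonzero zero-divisors

In Z/638Z each nonzero element is either a unit (gcd with 638 is 1) or a zero-divisor (gcd > 1). The number of units is φ(638): factorise 638 = 2 · 11 · 29, so φ(638) = (2 − 1) · (11 − 1) · (29 − 1) = 1 · 10 · 28 = 280. The nonzero elements number 638 − 1 = 637. Hence the nonzero zero-divisors number 637 − 280 = 357.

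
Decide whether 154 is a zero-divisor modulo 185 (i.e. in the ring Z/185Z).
gcd(154, 185) = 1, so 154 is a unit in Z/185Z (it has a multiplicative inverse). A unit cannot be a zero-divisor: if 154·b ≡ 0 then multiplying both sides by 154^(−1) gives b ≡ 0. So 154 is not a zero-divisor.

Final answer: NO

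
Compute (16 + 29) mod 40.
Both summands are already reduced mod 40. 16 + 29 = 45; 45 = 1·40 + 5, so (16 + 29) mod 40 = 5.

Final answer: 5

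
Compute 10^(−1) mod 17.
10^(−1) ≡ 12 (mod 17)

Apply the extended Euclidean algorithm to (17, 10), tracking rows (r, s, t) with s·17 + t·10 = r. Each division r_prev = q·r_cur + r_new produces the new row as (previous row) − q·(current row):
  row A: (17, 1, 0)   [1·17 + 0·10 = 17]
  row B: (10, 0, 1)   [0·17 + 1·10 = 10]
  17 = 1·10 + 7   → row C = row A − 1·row B = (7, 1, −1)   [check: 1·17 − 1·10 = 7]
  10 = 1·7 + 3   → row D = row B − 1·row C = (3, −1, 2)   [check: −1·17 + 2·10 = 3]
  7 = 2·3 + 1   → row E = row C − 2·row D = (1, 3, −5)   [check: 3·17 − 5·10 = 1]
  3 = 3·1 + 0   → remainder 0, stop. gcd = 1 (last nonzero row E).
The gcd is 1, so 10 is invertible mod 17. The last nonzero row gives 3·17 − 5·10 = 1, so t = −5. So 10^(−1) ≡ −5 ≡ 12 (mod 17). Verify: 10 · 12 = 120 ≡ 1 (mod 17). ✓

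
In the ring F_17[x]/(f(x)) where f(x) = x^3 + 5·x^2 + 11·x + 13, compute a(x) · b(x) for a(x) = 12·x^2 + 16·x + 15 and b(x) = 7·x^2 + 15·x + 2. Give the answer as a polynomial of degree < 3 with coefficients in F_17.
a · b ≡ 12·x + 11 (mod f(x))

Multiply as integer polynomials: a · b = 84·x^4 + 292·x^3 + 369·x^2 + 257·x + 30. Reducing coefficients mod 17: a · b ≡ 16·x^4 + 3·x^3 + 12·x^2 + 2·x + 13. Now divide by f(x) = x^3 + 5·x^2 + 11·x + 13 in F_17[x], eliminating the leading term at each step:
  leading term 16·x^4: subtract (16·x)·f(x) = 16·x^4 + 12·x^3 + 6·x^2 + 4·x, leaving 8·x^3 + 6·x^2 + 15·x + 13 (coefficients mod 17)
  leading term 8·x^3: subtract (8)·f(x) = 8·x^3 + 6·x^2 + 3·x + 2, leaving 12·x + 11 (coefficients mod 17)
The degree is now < 3, so this is the remainder. Hence a · b ≡ 12·x + 11 in F_17[x]/(f).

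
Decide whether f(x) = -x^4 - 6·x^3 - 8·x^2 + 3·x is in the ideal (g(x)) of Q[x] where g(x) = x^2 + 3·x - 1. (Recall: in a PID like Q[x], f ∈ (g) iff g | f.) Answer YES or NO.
In Q[x] the ideal (g) consists of all multiples of g, so f ∈ (g) iff g | f, i.e. iff the remainder of f on division by g is 0. Divide f by g (g is monic, so eliminate the leading term of the running remainder at each step):
  leading term -x^4: subtract (-x^2)·g(x) = -x^4 - 3·x^3 + x^2, leaving -3·x^3 - 9·x^2 + 3·x
  leading term -3·x^3: subtract (-3·x)·g(x) = -3·x^3 - 9·x^2 + 3·x, leaving 0
The remainder is 0, so f(x) = g(x) · h(x) with h(x) = -x^2 - 3·x. Hence g | f, i.e. f ∈ (g).

Final answer: YES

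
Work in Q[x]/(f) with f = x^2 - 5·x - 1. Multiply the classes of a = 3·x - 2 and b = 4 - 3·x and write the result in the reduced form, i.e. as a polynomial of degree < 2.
a · b ≡ -27·x - 17 (mod f(x))

First multiply in Q[x] without reducing: a · b = -9·x^2 + 18·x - 8. Now divide by f(x) = x^2 - 5·x - 1, eliminating the leading term at each step:
  leading term -9·x^2: subtract (-9)·f(x) = -9·x^2 + 45·x + 9, leaving -27·x - 17
The degree is now < 2, so this is the remainder. Hence a · b ≡ -27·x - 17 in Q[x]/(f).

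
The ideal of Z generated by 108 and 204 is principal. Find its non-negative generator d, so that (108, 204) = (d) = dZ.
In the PID Z, (a, b) is generated by gcd(a, b). Compute gcd(204, 108) with the extended Euclidean algorithm, tracking rows (r, s, t) with s·204 + t·108 = r:
  row A: (204, 1, 0)   [1·204 + 0·108 = 204]
  row B: (108, 0, 1)   [0·204 + 1·108 = 108]
  204 = 1·108 + 96   → row C = row A − 1·row B = (96, 1, −1)   [check: 1·204 − 1·108 = 96]
  108 = 1·96 + 12   → row D = row B − 1·row C = (12, −1, 2)   [check: −1·204 + 2·108 = 12]
  96 = 8·12 + 0   → remainder 0, stop. gcd = 12 (last nonzero row D).
So gcd(108, 204) = 12, with Bézout identity −1·204 + 2·108 = 12. Containment (⊇): the Bézout identity exhibits 12 as an element of (108, 204), giving (12) ⊆ (108, 204). Containment (⊆): since 12 | 108 and 12 | 204 (108 = 12·9, 204 = 12·17), every Z-linear combination of 108 and 204 is divisible by 12, so (108, 204) ⊆ (12). Therefore (108, 204) = (12), d = 12.

Final answer: (108, 204) = (12); d = 12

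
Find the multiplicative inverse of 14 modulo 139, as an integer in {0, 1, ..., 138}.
Apply the extended Euclidean algorithm to (139, 14), tracking rows (r, s, t) with s·139 + t·14 = r. Each division r_prev = q·r_cur + r_new produces the new row as (previous row) − q·(current row):
  row A: (139, 1, 0)   [1·139 + 0·14 = 139]
  row B: (14, 0, 1)   [0·139 + 1·14 = 14]
  139 = 9·14 + 13   → row C = row A − 9·row B = (13, 1, −9)   [check: 1·139 − 9·14 = 13]
  14 = 1·13 + 1   → row D = row B − 1·row C = (1, −1, 10)   [check: −1·139 + 10·14 = 1]
  13 = 13·1 + 0   → remainder 0, stop. gcd = 1 (last nonzero row D).
The gcd is 1, so 14 is invertible mod 139. The last nonzero row gives −1·139 + 10·14 = 1, so t = 10. So 14^(−1) ≡ 10 (mod 139). Verify: 14 · 10 = 140 ≡ 1 (mod 139). ✓

Final answer: 14^(−1) ≡ 10 (mod 139)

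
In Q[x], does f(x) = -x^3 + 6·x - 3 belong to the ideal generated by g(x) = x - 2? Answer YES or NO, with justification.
In Q[x] the ideal (g) consists of all multiples of g, so f ∈ (g) iff g | f, i.e. iff the remainder of f on division by g is 0. Divide f by g (g is monic, so eliminate the leading term of the running remainder at each step):
  leading term -x^3: subtract (-x^2)·g(x) = -x^3 + 2·x^2, leaving -2·x^2 + 6·x - 3
  leading term -2·x^2: subtract (-2·x)·g(x) = -2·x^2 + 4·x, leaving 2·x - 3
  leading term 2·x: subtract (2)·g(x) = 2·x - 4, leaving 1
The remainder r(x) = 1 ≠ 0 (and deg r < deg g), so g ∤ f, i.e. f ∉ (g).

Final answer: NO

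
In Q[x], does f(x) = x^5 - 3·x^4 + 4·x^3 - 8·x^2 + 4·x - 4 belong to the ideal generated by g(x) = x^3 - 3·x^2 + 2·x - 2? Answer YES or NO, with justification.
In Q[x] the ideal (g) consists of all multiples of g, so f ∈ (g) iff g | f, i.e. iff the remainder of f on division by g is 0. Divide f by g (g is monic, so eliminate the leading term of the running remainder at each step):
  leading term x^5: subtract (x^2)·g(x) = x^5 - 3·x^4 + 2·x^3 - 2·x^2, leaving 2·x^3 - 6·x^2 + 4·x - 4
  leading term 2·x^3: subtract (2)·g(x) = 2·x^3 - 6·x^2 + 4·x - 4, leaving 0
The remainder is 0, so f(x) = g(x) · h(x) with h(x) = x^2 + 2. Hence g | f, i.e. f ∈ (g).

Final answer: YES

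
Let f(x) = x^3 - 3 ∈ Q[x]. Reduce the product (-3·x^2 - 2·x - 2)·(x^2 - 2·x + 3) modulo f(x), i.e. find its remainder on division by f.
First multiply in Q[x] without reducing: a · b = -3·x^4 + 4·x^3 - 7·x^2 - 2·x - 6. Now divide by f(x) = x^3 - 3, eliminating the leading term at each step:
  leading term -3·x^4: subtract (-3·x)·f(x) = -3·x^4 + 9·x, leaving 4·x^3 - 7·x^2 - 11·x - 6
  leading term 4·x^3: subtract (4)·f(x) = 4·x^3 - 12, leaving -7·x^2 - 11·x + 6
The degree is now < 3, so this is the remainder. Hence a · b ≡ -7·x^2 - 11·x + 6 in Q[x]/(f).

Final answer: a · b ≡ -7·x^2 - 11·x + 6 (mod f(x))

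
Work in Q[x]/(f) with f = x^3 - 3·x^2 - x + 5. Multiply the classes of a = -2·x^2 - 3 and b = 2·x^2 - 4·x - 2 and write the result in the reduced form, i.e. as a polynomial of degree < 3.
a · b ≡ -18·x^2 + 28·x + 26 (mod f(x))

First multiply in Q[x] without reducing: a · b = -4·x^4 + 8·x^3 - 2·x^2 + 12·x + 6. Now divide by f(x) = x^3 - 3·x^2 - x + 5, eliminating the leading term at each step:
  leading term -4·x^4: subtract (-4·x)·f(x) = -4·x^4 + 12·x^3 + 4·x^2 - 20·x, leaving -4·x^3 - 6·x^2 + 32·x + 6
  leading term -4·x^3: subtract (-4)·f(x) = -4·x^3 + 12·x^2 + 4·x - 20, leaving -18·x^2 + 28·x + 26
The degree is now < 3, so this is the remainder. Hence a · b ≡ -18·x^2 + 28·x + 26 in Q[x]/(f).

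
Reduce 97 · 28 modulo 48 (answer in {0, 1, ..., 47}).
28

Reduce the factors first: 97 ≡ 1 (mod 48), so 97 · 28 ≡ 1 · 28 (mod 48). 1 · 28 = 28. Dividing by 48: 28 = 0·48 + 28. So (97 · 28) mod 48 = 28.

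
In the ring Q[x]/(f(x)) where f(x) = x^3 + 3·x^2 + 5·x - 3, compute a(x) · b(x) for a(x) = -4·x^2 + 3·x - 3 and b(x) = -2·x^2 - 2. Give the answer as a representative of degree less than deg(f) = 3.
a · b ≡ 64·x^2 + 168·x - 84 (mod f(x))

First multiply in Q[x] without reducing: a · b = 8·x^4 - 6·x^3 + 14·x^2 - 6·x + 6. Now divide by f(x) = x^3 + 3·x^2 + 5·x - 3, eliminating the leading term at each step:
  leading term 8·x^4: subtract (8·x)·f(x) = 8·x^4 + 24·x^3 + 40·x^2 - 24·x, leaving -30·x^3 - 26·x^2 + 18·x + 6
  leading term -30·x^3: subtract (-30)·f(x) = -30·x^3 - 90·x^2 - 150·x + 90, leaving 64·x^2 + 168·x - 84
The degree is now < 3, so this is the remainder. Hence a · b ≡ 64·x^2 + 168·x - 84 in Q[x]/(f).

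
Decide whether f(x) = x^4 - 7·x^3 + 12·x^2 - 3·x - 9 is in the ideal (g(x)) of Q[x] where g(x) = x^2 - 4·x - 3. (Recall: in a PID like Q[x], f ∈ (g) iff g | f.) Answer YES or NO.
In Q[x] the ideal (g) consists of all multiples of g, so f ∈ (g) iff g | f, i.e. iff the remainder of f on division by g is 0. Divide f by g (g is monic, so eliminate the leading term of the running remainder at each step):
  leading term x^4: subtract (x^2)·g(x) = x^4 - 4·x^3 - 3·x^2, leaving -3·x^3 + 15·x^2 - 3·x - 9
  leading term -3·x^3: subtract (-3·x)·g(x) = -3·x^3 + 12·x^2 + 9·x, leaving 3·x^2 - 12·x - 9
  leading term 3·x^2: subtract (3)·g(x) = 3·x^2 - 12·x - 9, leaving 0
The remainder is 0, so f(x) = g(x) · h(x) with h(x) = x^2 - 3·x + 3. Hence g | f, i.e. f ∈ (g).

Final answer: YES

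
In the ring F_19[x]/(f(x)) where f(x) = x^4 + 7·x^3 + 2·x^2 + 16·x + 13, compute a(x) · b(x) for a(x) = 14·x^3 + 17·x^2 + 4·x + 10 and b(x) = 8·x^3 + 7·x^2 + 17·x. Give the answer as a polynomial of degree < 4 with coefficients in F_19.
Multiply as integer polynomials: a · b = 112·x^6 + 234·x^5 + 389·x^4 + 397·x^3 + 138·x^2 + 170·x. Reducing coefficients mod 19: a · b ≡ 17·x^6 + 6·x^5 + 9·x^4 + 17·x^3 + 5·x^2 + 18·x. Now divide by f(x) = x^4 + 7·x^3 + 2·x^2 + 16·x + 13 in F_19[x], eliminating the leading term at each step:
  leading term 17·x^6: subtract (17·x^2)·f(x) = 17·x^6 + 5·x^5 + 15·x^4 + 6·x^3 + 12·x^2, leaving x^5 + 13·x^4 + 11·x^3 + 12·x^2 + 18·x (coefficients mod 19)
  leading term x^5: subtract (x)·f(x) = x^5 + 7·x^4 + 2·x^3 + 16·x^2 + 13·x, leaving 6·x^4 + 9·x^3 + 15·x^2 + 5·x (coefficients mod 19)
  leading term 6·x^4: subtract (6)·f(x) = 6·x^4 + 4·x^3 + 12·x^2 + x + 2, leaving 5·x^3 + 3·x^2 + 4·x + 17 (coefficients mod 19)
The degree is now < 4, so this is the remainder. Hence a · b ≡ 5·x^3 + 3·x^2 + 4·x + 17 in F_19[x]/(f).

Final answer: a · b ≡ 5·x^3 + 3·x^2 + 4·x + 17 (mod f(x))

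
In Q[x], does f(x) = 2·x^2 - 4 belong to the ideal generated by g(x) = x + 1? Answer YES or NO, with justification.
In Q[x] the ideal (g) consists of all multiples of g, so f ∈ (g) iff g | f, i.e. iff the remainder of f on division by g is 0. Divide f by g (g is monic, so eliminate the leading term of the running remainder at each step):
  leading term 2·x^2: subtract (2·x)·g(x) = 2·x^2 + 2·x, leaving -2·x - 4
  leading term -2·x: subtract (-2)·g(x) = -2·x - 2, leaving -2
The remainder r(x) = -2 ≠ 0 (and deg r < deg g), so g ∤ f, i.e. f ∉ (g).

Final answer: NO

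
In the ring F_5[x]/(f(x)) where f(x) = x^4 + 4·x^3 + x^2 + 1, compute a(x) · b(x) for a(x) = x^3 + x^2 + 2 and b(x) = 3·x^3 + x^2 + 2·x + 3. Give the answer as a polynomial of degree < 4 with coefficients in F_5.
Multiply as integer polynomials: a · b = 3·x^6 + 4·x^5 + 3·x^4 + 11·x^3 + 5·x^2 + 4·x + 6. Reducing coefficients mod 5: a · b ≡ 3·x^6 + 4·x^5 + 3·x^4 + x^3 + 4·x + 1. Now divide by f(x) = x^4 + 4·x^3 + x^2 + 1 in F_5[x], eliminating the leading term at each step:
  leading term 3·x^6: subtract (3·x^2)·f(x) = 3·x^6 + 2·x^5 + 3·x^4 + 3·x^2, leaving 2·x^5 + x^3 + 2·x^2 + 4·x + 1 (coefficients mod 5)
  leading term 2·x^5: subtract (2·x)·f(x) = 2·x^5 + 3·x^4 + 2·x^3 + 2·x, leaving 2·x^4 + 4·x^3 + 2·x^2 + 2·x + 1 (coefficients mod 5)
  leading term 2·x^4: subtract (2)·f(x) = 2·x^4 + 3·x^3 + 2·x^2 + 2, leaving x^3 + 2·x + 4 (coefficients mod 5)
The degree is now < 4, so this is the remainder. Hence a · b ≡ x^3 + 2·x + 4 in F_5[x]/(f).

Final answer: a · b ≡ x^3 + 2·x + 4 (mod f(x))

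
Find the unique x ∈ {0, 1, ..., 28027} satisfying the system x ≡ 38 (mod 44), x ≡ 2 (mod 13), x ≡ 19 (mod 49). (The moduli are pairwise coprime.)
The moduli 44, 13, 49 are pairwise coprime, so by the CRT there is a unique solution mod 44·13·49 = 28028.
Solve by successive substitution. Start with x ≡ 38 (mod 44).
  Combine with x ≡ 2 (mod 13): write x = 38 + 44·t and require 38 + 44·t ≡ 2 (mod 13), i.e. 44·t ≡ 2 − 38 ≡ 3 (mod 13). Since 44^(−1) ≡ 8 (mod 13) (44 ≡ 5 (mod 13)), t ≡ 8·3 ≡ 11 (mod 13). So x ≡ 38 + 44·11 = 522 (mod 572).
  Combine with x ≡ 19 (mod 49): write x = 522 + 572·t and require 522 + 572·t ≡ 19 (mod 49), i.e. 572·t ≡ 19 − 522 ≡ 36 (mod 49). Since 572^(−1) ≡ 3 (mod 49) (572 ≡ 33 (mod 49)), t ≡ 3·36 ≡ 10 (mod 49). So x ≡ 522 + 572·10 = 6242 (mod 28028).
Unique solution in [0, 28028): x = 6242.

Final answer: x ≡ 6242 (mod 28028); the representative in [0, 28028) is 6242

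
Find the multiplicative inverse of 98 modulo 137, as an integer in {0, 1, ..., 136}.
Apply the extended Euclidean algorithm to (137, 98), tracking rows (r, s, t) with s·137 + t·98 = r. Each division r_prev = q·r_cur + r_new produces the new row as (previous row) − q·(current row):
  row A: (137, 1, 0)   [1·137 + 0·98 = 137]
  row B: (98, 0, 1)   [0·137 + 1·98 = 98]
  137 = 1·98 + 39   → row C = row A − 1·row B = (39, 1, −1)   [check: 1·137 − 1·98 = 39]
  98 = 2·39 + 20   → row D = row B − 2·row C = (20, −2, 3)   [check: −2·137 + 3·98 = 20]
  39 = 1·20 + 19   → row E = row C − 1·row D = (19, 3, −4)   [check: 3·137 − 4·98 = 19]
  20 = 1·19 + 1   → row F = row D − 1·row E = (1, −5, 7)   [check: −5·137 + 7·98 = 1]
  19 = 19·1 + 0   → remainder 0, stop. gcd = 1 (last nonzero row F).
The gcd is 1, so 98 is invertible mod 137. The last nonzero row gives −5·137 + 7·98 = 1, so t = 7. So 98^(−1) ≡ 7 (mod 137). Verify: 98 · 7 = 686 ≡ 1 (mod 137). ✓

Final answer: 98^(−1) ≡ 7 (mod 137)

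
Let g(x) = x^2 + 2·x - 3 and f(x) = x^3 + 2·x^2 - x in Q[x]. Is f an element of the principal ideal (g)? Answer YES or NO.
In Q[x] the ideal (g) consists of all multiples of g, so f ∈ (g) iff g | f, i.e. iff the remainder of f on division by g is 0. Divide f by g (g is monic, so eliminate the leading term of the running remainder at each step):
  leading term x^3: subtract (x)·g(x) = x^3 + 2·x^2 - 3·x, leaving 2·x
The remainder r(x) = 2·x ≠ 0 (and deg r < deg g), so g ∤ f, i.e. f ∉ (g).

Final answer: NO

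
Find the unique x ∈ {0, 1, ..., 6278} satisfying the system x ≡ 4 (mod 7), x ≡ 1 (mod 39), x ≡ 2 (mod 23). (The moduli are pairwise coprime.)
x ≡ 508 (mod 6279); the representative in [0, 6279) is 508

The moduli 7, 39, 23 are pairwise coprime, so by the CRT there is a unique solution mod 7·39·23 = 6279.
Solve by successive substitution. Start with x ≡ 4 (mod 7).
  Combine with x ≡ 1 (mod 39): write x = 4 + 7·t and require 4 + 7·t ≡ 1 (mod 39), i.e. 7·t ≡ 1 − 4 ≡ 36 (mod 39). Since 7^(−1) ≡ 28 (mod 39), t ≡ 28·36 ≡ 33 (mod 39). So x ≡ 4 + 7·33 = 235 (mod 273).
  Combine with x ≡ 2 (mod 23): write x = 235 + 273·t and require 235 + 273·t ≡ 2 (mod 23), i.e. 273·t ≡ 2 − 235 ≡ 20 (mod 23). Since 273^(−1) ≡ 15 (mod 23) (273 ≡ 20 (mod 23)), t ≡ 15·20 ≡ 1 (mod 23). So x ≡ 235 + 273·1 = 508 (mod 6279).
Unique solution in [0, 6279): x = 508.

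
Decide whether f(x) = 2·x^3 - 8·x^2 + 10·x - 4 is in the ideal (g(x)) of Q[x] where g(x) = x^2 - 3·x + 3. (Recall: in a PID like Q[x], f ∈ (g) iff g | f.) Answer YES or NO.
NO

In Q[x] the ideal (g) consists of all multiples of g, so f ∈ (g) iff g | f, i.e. iff the remainder of f on division by g is 0. Divide f by g (g is monic, so eliminate the leading term of the running remainder at each step):
  leading term 2·x^3: subtract (2·x)·g(x) = 2·x^3 - 6·x^2 + 6·x, leaving -2·x^2 + 4·x - 4
  leading term -2·x^2: subtract (-2)·g(x) = -2·x^2 + 6·x - 6, leaving 2 - 2·x
The remainder r(x) = 2 - 2·x ≠ 0 (and deg r < deg g), so g ∤ f, i.e. f ∉ (g).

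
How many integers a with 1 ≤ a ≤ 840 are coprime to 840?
The number of a ∈ {1, ..., 840} with gcd(a, 840) = 1 is by definition Euler's totient φ(840). φ is multiplicative, with φ(p^e) = p^e − p^(e−1). Factorise 840 = 2^3 · 3 · 5 · 7. Then
  φ(840) = (2^3 − 2^2) · (3 − 1) · (5 − 1) · (7 − 1) = 4 · 2 · 4 · 6 = 192.
So there are 192 such integers.

Final answer: 192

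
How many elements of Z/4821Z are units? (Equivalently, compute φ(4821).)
Z/4821Z has φ(4821) = 3212 units

An element a ∈ Z/4821Z is a unit iff gcd(a, 4821) = 1, so the number of units is φ(4821). φ is multiplicative, with φ(p^e) = p^e − p^(e−1). Factorise 4821 = 3 · 1607. Then
  φ(4821) = (3 − 1) · (1607 − 1) = 2 · 1606 = 3212.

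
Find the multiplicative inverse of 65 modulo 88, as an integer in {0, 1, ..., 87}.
65^(−1) ≡ 65 (mod 88)

Apply the extended Euclidean algorithm to (88, 65), tracking rows (r, s, t) with s·88 + t·65 = r. Each division r_prev = q·r_cur + r_new produces the new row as (previous row) − q·(current row):
  row A: (88, 1, 0)   [1·88 + 0·65 = 88]
  row B: (65, 0, 1)   [0·88 + 1·65 = 65]
  88 = 1·65 + 23   → row C = row A − 1·row B = (23, 1, −1)   [check: 1·88 − 1·65 = 23]
  65 = 2·23 + 19   → row D = row B − 2·row C = (19, −2, 3)   [check: −2·88 + 3·65 = 19]
  23 = 1·19 + 4   → row E = row C − 1·row D = (4, 3, −4)   [check: 3·88 − 4·65 = 4]
  19 = 4·4 + 3   → row F = row D − 4·row E = (3, −14, 19)   [check: −14·88 + 19·65 = 3]
  4 = 1·3 + 1   → row G = row E − 1·row F = (1, 17, −23)   [check: 17·88 − 23·65 = 1]
  3 = 3·1 + 0   → remainder 0, stop. gcd = 1 (last nonzero row G).
The gcd is 1, so 65 is invertible mod 88. The last nonzero row gives 17·88 − 23·65 = 1, so t = −23. So 65^(−1) ≡ −23 ≡ 65 (mod 88). Verify: 65 · 65 = 4225 ≡ 1 (mod 88). ✓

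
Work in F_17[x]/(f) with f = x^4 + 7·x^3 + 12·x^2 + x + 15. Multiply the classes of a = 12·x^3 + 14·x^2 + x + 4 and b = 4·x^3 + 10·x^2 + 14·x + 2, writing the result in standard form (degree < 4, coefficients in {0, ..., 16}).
Multiply as integer polynomials: a · b = 48·x^6 + 176·x^5 + 312·x^4 + 246·x^3 + 82·x^2 + 58·x + 8. Reducing coefficients mod 17: a · b ≡ 14·x^6 + 6·x^5 + 6·x^4 + 8·x^3 + 14·x^2 + 7·x + 8. Now divide by f(x) = x^4 + 7·x^3 + 12·x^2 + x + 15 in F_17[x], eliminating the leading term at each step:
  leading term 14·x^6: subtract (14·x^2)·f(x) = 14·x^6 + 13·x^5 + 15·x^4 + 14·x^3 + 6·x^2, leaving 10·x^5 + 8·x^4 + 11·x^3 + 8·x^2 + 7·x + 8 (coefficients mod 17)
  leading term 10·x^5: subtract (10·x)·f(x) = 10·x^5 + 2·x^4 + x^3 + 10·x^2 + 14·x, leaving 6·x^4 + 10·x^3 + 15·x^2 + 10·x + 8 (coefficients mod 17)
  leading term 6·x^4: subtract (6)·f(x) = 6·x^4 + 8·x^3 + 4·x^2 + 6·x + 5, leaving 2·x^3 + 11·x^2 + 4·x + 3 (coefficients mod 17)
The degree is now < 4, so this is the remainder. Hence a · b ≡ 2·x^3 + 11·x^2 + 4·x + 3 in F_17[x]/(f).

Final answer: a · b ≡ 2·x^3 + 11·x^2 + 4·x + 3 (mod f(x))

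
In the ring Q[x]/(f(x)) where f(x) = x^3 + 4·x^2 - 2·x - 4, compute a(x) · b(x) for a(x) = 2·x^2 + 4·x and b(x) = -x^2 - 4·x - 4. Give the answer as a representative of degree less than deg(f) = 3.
First multiply in Q[x] without reducing: a · b = -2·x^4 - 12·x^3 - 24·x^2 - 16·x. Now divide by f(x) = x^3 + 4·x^2 - 2·x - 4, eliminating the leading term at each step:
  leading term -2·x^4: subtract (-2·x)·f(x) = -2·x^4 - 8·x^3 + 4·x^2 + 8·x, leaving -4·x^3 - 28·x^2 - 24·x
  leading term -4·x^3: subtract (-4)·f(x) = -4·x^3 - 16·x^2 + 8·x + 16, leaving -12·x^2 - 32·x - 16
The degree is now < 3, so this is the remainder. Hence a · b ≡ -12·x^2 - 32·x - 16 in Q[x]/(f).

Final answer: a · b ≡ -12·x^2 - 32·x - 16 (mod f(x))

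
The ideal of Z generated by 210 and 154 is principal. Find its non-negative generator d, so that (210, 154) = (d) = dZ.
(210, 154) = (14); d = 14

In the PID Z, (a, b) is generated by gcd(a, b). Compute gcd(210, 154) with the extended Euclidean algorithm, tracking rows (r, s, t) with s·210 + t·154 = r:
  row A: (210, 1, 0)   [1·210 + 0·154 = 210]
  row B: (154, 0, 1)   [0·210 + 1·154 = 154]
  210 = 1·154 + 56   → row C = row A − 1·row B = (56, 1, −1)   [check: 1·210 − 1·154 = 56]
  154 = 2·56 + 42   → row D = row B − 2·row C = (42, −2, 3)   [check: −2·210 + 3·154 = 42]
  56 = 1·42 + 14   → row E = row C − 1·row D = (14, 3, −4)   [check: 3·210 − 4·154 = 14]
  42 = 3·14 + 0   → remainder 0, stop. gcd = 14 (last nonzero row E).
So gcd(210, 154) = 14, with Bézout identity 3·210 − 4·154 = 14. Containment (⊇): the Bézout identity exhibits 14 as an element of (210, 154), giving (14) ⊆ (210, 154). Containment (⊆): since 14 | 210 and 14 | 154 (210 = 14·15, 154 = 14·11), every Z-linear combination of 210 and 154 is divisible by 14, so (210, 154) ⊆ (14). Therefore (210, 154) = (14), d = 14.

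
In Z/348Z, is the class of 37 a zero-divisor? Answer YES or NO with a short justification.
NO

gcd(37, 348) = 1, so 37 is a unit in Z/348Z (it has a multiplicative inverse). A unit cannot be a zero-divisor: if 37·b ≡ 0 then multiplying both sides by 37^(−1) gives b ≡ 0. So 37 is not a zero-divisor.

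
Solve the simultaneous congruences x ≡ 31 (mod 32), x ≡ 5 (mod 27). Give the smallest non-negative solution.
The moduli 32, 27 are pairwise coprime, so by the CRT there is a unique solution mod 32·27 = 864.
Solve by successive substitution. Start with x ≡ 31 (mod 32).
  Combine with x ≡ 5 (mod 27): write x = 31 + 32·t and require 31 + 32·t ≡ 5 (mod 27), i.e. 32·t ≡ 5 − 31 ≡ 1 (mod 27). Since 32^(−1) ≡ 11 (mod 27) (32 ≡ 5 (mod 27)), t ≡ 11·1 ≡ 11 (mod 27). So x ≡ 31 + 32·11 = 383 (mod 864).
Unique solution in [0, 864): x = 383.

Final answer: x ≡ 383 (mod 864); the representative in [0, 864) is 383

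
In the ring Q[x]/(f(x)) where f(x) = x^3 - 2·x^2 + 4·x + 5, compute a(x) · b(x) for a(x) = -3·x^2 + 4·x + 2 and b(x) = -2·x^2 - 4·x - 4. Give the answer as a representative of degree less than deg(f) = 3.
a · b ≡ -118·x - 88 (mod f(x))

First multiply in Q[x] without reducing: a · b = 6·x^4 + 4·x^3 - 8·x^2 - 24·x - 8. Now divide by f(x) = x^3 - 2·x^2 + 4·x + 5, eliminating the leading term at each step:
  leading term 6·x^4: subtract (6·x)·f(x) = 6·x^4 - 12·x^3 + 24·x^2 + 30·x, leaving 16·x^3 - 32·x^2 - 54·x - 8
  leading term 16·x^3: subtract (16)·f(x) = 16·x^3 - 32·x^2 + 64·x + 80, leaving -118·x - 88
The degree is now < 3, so this is the remainder. Hence a · b ≡ -118·x - 88 in Q[x]/(f).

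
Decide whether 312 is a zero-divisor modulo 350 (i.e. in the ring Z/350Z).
YES

gcd(312, 350) = 2 > 1, so 312 is not a unit in Z/350Z. In Z/nZ every nonzero non-unit is a zero-divisor: explicitly, take b = 350/gcd = 175 ≠ 0 (mod 350); then 312·175 = 54600 = 156·350, i.e. 312·175 ≡ 0 (mod 350). So 312 is a zero-divisor.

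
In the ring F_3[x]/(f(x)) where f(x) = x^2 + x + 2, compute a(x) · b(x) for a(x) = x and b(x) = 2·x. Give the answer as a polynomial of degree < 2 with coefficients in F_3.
Multiply as integer polynomials: a · b = 2·x^2. Reducing coefficients mod 3: a · b ≡ 2·x^2. Now divide by f(x) = x^2 + x + 2 in F_3[x], eliminating the leading term at each step:
  leading term 2·x^2: subtract (2)·f(x) = 2·x^2 + 2·x + 1, leaving x + 2 (coefficients mod 3)
The degree is now < 2, so this is the remainder. Hence a · b ≡ x + 2 in F_3[x]/(f).

Final answer: a · b ≡ x + 2 (mod f(x))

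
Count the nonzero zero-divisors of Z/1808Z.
In Z/1808Z each nonzero element is either a unit (gcd with 1808 is 1) or a zero-divisor (gcd > 1). The number of units is φ(1808): factorise 1808 = 2^4 · 113, so φ(1808) = (2^4 − 2^3) · (113 − 1) = 8 · 112 = 896. The nonzero elements number 1808 − 1 = 1807. Hence the nonzero zero-divisors number 1807 − 896 = 911.

Final answer: Z/1808Z has 911 nonzero zero-divisors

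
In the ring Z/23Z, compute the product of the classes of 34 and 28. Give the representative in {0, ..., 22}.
9

Reduce the factors first: 34 ≡ 11, 28 ≡ 5 (mod 23), so 34 · 28 ≡ 11 · 5 (mod 23). 11 · 5 = 55. Dividing by 23: 55 = 2·23 + 9. So (34 · 28) mod 23 = 9.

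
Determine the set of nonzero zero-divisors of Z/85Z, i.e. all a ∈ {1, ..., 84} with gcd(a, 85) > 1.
nonzero zero-divisors of Z/85Z = {5, 10, 15, 17, 20, 25, 30, 34, 35, 40, 45, 50, 51, 55, 60, 65, 68, 70, 75, 80}

An element a ∈ Z/85Z (with a ≠ 0) is a zero-divisor iff gcd(a, 85) > 1 (because a is a unit precisely when gcd(a, n) = 1, and in Z/nZ every nonzero, non-unit element is a zero-divisor). Scan a = 1, ..., 84 and keep those with gcd(a, 85) > 1:
  gcd(5, 85) = 5, gcd(10, 85) = 5, gcd(15, 85) = 5, gcd(17, 85) = 17, gcd(20, 85) = 5, gcd(25, 85) = 5, gcd(30, 85) = 5, gcd(34, 85) = 17, gcd(35, 85) = 5, gcd(40, 85) = 5, gcd(45, 85) = 5, gcd(50, 85) = 5, gcd(51, 85) = 17, gcd(55, 85) = 5, gcd(60, 85) = 5, gcd(65, 85) = 5, gcd(68, 85) = 17, gcd(70, 85) = 5, gcd(75, 85) = 5, gcd(80, 85) = 5.
All other a ∈ {1, ..., 84} have gcd(a, 85) = 1 and are units. So the nonzero zero-divisors are exactly the 20 values of a appearing in this scan.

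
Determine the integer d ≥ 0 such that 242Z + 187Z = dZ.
(242, 187) = (11); d = 11

In the PID Z, (a, b) is generated by gcd(a, b). Compute gcd(242, 187) with the extended Euclidean algorithm, tracking rows (r, s, t) with s·242 + t·187 = r:
  row A: (242, 1, 0)   [1·242 + 0·187 = 242]
  row B: (187, 0, 1)   [0·242 + 1·187 = 187]
  242 = 1·187 + 55   → row C = row A − 1·row B = (55, 1, −1)   [check: 1·242 − 1·187 = 55]
  187 = 3·55 + 22   → row D = row B − 3·row C = (22, −3, 4)   [check: −3·242 + 4·187 = 22]
  55 = 2·22 + 11   → row E = row C − 2·row D = (11, 7, −9)   [check: 7·242 − 9·187 = 11]
  22 = 2·11 + 0   → remainder 0, stop. gcd = 11 (last nonzero row E).
So gcd(242, 187) = 11, with Bézout identity 7·242 − 9·187 = 11. Containment (⊇): the Bézout identity exhibits 11 as an element of (242, 187), giving (11) ⊆ (242, 187). Containment (⊆): since 11 | 242 and 11 | 187 (242 = 11·22, 187 = 11·17), every Z-linear combination of 242 and 187 is divisible by 11, so (242, 187) ⊆ (11). Therefore (242, 187) = (11), d = 11.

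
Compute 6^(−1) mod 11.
6^(−1) ≡ 2 (mod 11)

Apply the extended Euclidean algorithm to (11, 6), tracking rows (r, s, t) with s·11 + t·6 = r. Each division r_prev = q·r_cur + r_new produces the new row as (previous row) − q·(current row):
  row A: (11, 1, 0)   [1·11 + 0·6 = 11]
  row B: (6, 0, 1)   [0·11 + 1·6 = 6]
  11 = 1·6 + 5   → row C = row A − 1·row B = (5, 1, −1)   [check: 1·11 − 1·6 = 5]
  6 = 1·5 + 1   → row D = row B − 1·row C = (1, −1, 2)   [check: −1·11 + 2·6 = 1]
  5 = 5·1 + 0   → remainder 0, stop. gcd = 1 (last nonzero row D).
The gcd is 1, so 6 is invertible mod 11. The last nonzero row gives −1·11 + 2·6 = 1, so t = 2. So 6^(−1) ≡ 2 (mod 11). Verify: 6 · 2 = 12 ≡ 1 (mod 11). ✓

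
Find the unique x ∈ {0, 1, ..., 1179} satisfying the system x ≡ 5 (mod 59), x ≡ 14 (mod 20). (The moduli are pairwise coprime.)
The moduli 59, 20 are pairwise coprime, so by the CRT there is a unique solution mod 59·20 = 1180.
Solve by successive substitution. Start with x ≡ 5 (mod 59).
  Combine with x ≡ 14 (mod 20): write x = 5 + 59·t and require 5 + 59·t ≡ 14 (mod 20), i.e. 59·t ≡ 14 − 5 ≡ 9 (mod 20). Since 59^(−1) ≡ 19 (mod 20) (59 ≡ 19 (mod 20)), t ≡ 19·9 ≡ 11 (mod 20). So x ≡ 5 + 59·11 = 654 (mod 1180).
Unique solution in [0, 1180): x = 654.

Final answer: x ≡ 654 (mod 1180); the representative in [0, 1180) is 654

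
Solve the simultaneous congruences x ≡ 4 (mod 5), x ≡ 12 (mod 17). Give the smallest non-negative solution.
x ≡ 29 (mod 85); the representative in [0, 85) is 29

The moduli 5, 17 are pairwise coprime, so by the CRT there is a unique solution mod 5·17 = 85.
Solve by successive substitution. Start with x ≡ 4 (mod 5).
  Combine with x ≡ 12 (mod 17): write x = 4 + 5·t and require 4 + 5·t ≡ 12 (mod 17), i.e. 5·t ≡ 12 − 4 ≡ 8 (mod 17). Since 5^(−1) ≡ 7 (mod 17), t ≡ 7·8 ≡ 5 (mod 17). So x ≡ 4 + 5·5 = 29 (mod 85).
Unique solution in [0, 85): x = 29.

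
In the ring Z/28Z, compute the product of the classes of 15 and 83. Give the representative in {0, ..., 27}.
13

Reduce the factors first: 83 ≡ 27 (mod 28), so 15 · 83 ≡ 15 · 27 (mod 28). 15 · 27 = 405. Dividing by 28: 405 = 14·28 + 13. So (15 · 83) mod 28 = 13.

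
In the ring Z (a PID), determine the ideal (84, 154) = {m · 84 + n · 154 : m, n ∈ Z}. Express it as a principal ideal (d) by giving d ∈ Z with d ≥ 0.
In the PID Z, (a, b) is generated by gcd(a, b). Compute gcd(154, 84) with the extended Euclidean algorithm, tracking rows (r, s, t) with s·154 + t·84 = r:
  row A: (154, 1, 0)   [1·154 + 0·84 = 154]
  row B: (84, 0, 1)   [0·154 + 1·84 = 84]
  154 = 1·84 + 70   → row C = row A − 1·row B = (70, 1, −1)   [check: 1·154 − 1·84 = 70]
  84 = 1·70 + 14   → row D = row B − 1·row C = (14, −1, 2)   [check: −1·154 + 2·84 = 14]
  70 = 5·14 + 0   → remainder 0, stop. gcd = 14 (last nonzero row D).
So gcd(84, 154) = 14, with Bézout identity −1·154 + 2·84 = 14. Containment (⊇): the Bézout identity exhibits 14 as an element of (84, 154), giving (14) ⊆ (84, 154). Containment (⊆): since 14 | 84 and 14 | 154 (84 = 14·6, 154 = 14·11), every Z-linear combination of 84 and 154 is divisible by 14, so (84, 154) ⊆ (14). Therefore (84, 154) = (14), d = 14.

Final answer: (84, 154) = (14); d = 14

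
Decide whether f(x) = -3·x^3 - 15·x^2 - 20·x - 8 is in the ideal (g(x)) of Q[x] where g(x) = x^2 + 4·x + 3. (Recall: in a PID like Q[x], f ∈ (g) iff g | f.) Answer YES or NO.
NO

In Q[x] the ideal (g) consists of all multiples of g, so f ∈ (g) iff g | f, i.e. iff the remainder of f on division by g is 0. Divide f by g (g is monic, so eliminate the leading term of the running remainder at each step):
  leading term -3·x^3: subtract (-3·x)·g(x) = -3·x^3 - 12·x^2 - 9·x, leaving -3·x^2 - 11·x - 8
  leading term -3·x^2: subtract (-3)·g(x) = -3·x^2 - 12·x - 9, leaving x + 1
The remainder r(x) = x + 1 ≠ 0 (and deg r < deg g), so g ∤ f, i.e. f ∉ (g).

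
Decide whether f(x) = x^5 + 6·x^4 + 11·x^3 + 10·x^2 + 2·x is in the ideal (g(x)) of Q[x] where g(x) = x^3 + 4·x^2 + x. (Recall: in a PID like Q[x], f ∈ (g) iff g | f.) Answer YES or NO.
In Q[x] the ideal (g) consists of all multiples of g, so f ∈ (g) iff g | f, i.e. iff the remainder of f on division by g is 0. Divide f by g (g is monic, so eliminate the leading term of the running remainder at each step):
  leading term x^5: subtract (x^2)·g(x) = x^5 + 4·x^4 + x^3, leaving 2·x^4 + 10·x^3 + 10·x^2 + 2·x
  leading term 2·x^4: subtract (2·x)·g(x) = 2·x^4 + 8·x^3 + 2·x^2, leaving 2·x^3 + 8·x^2 + 2·x
  leading term 2·x^3: subtract (2)·g(x) = 2·x^3 + 8·x^2 + 2·x, leaving 0
The remainder is 0, so f(x) = g(x) · h(x) with h(x) = x^2 + 2·x + 2. Hence g | f, i.e. f ∈ (g).

Final answer: YES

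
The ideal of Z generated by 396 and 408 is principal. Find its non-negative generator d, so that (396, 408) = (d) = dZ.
In the PID Z, (a, b) is generated by gcd(a, b). Compute gcd(408, 396) with the extended Euclidean algorithm, tracking rows (r, s, t) with s·408 + t·396 = r:
  row A: (408, 1, 0)   [1·408 + 0·396 = 408]
  row B: (396, 0, 1)   [0·408 + 1·396 = 396]
  408 = 1·396 + 12   → row C = row A − 1·row B = (12, 1, −1)   [check: 1·408 − 1·396 = 12]
  396 = 33·12 + 0   → remainder 0, stop. gcd = 12 (last nonzero row C).
So gcd(396, 408) = 12, with Bézout identity 1·408 − 1·396 = 12. Containment (⊇): the Bézout identity exhibits 12 as an element of (396, 408), giving (12) ⊆ (396, 408). Containment (⊆): since 12 | 396 and 12 | 408 (396 = 12·33, 408 = 12·34), every Z-linear combination of 396 and 408 is divisible by 12, so (396, 408) ⊆ (12). Therefore (396, 408) = (12), d = 12.

Final answer: (396, 408) = (12); d = 12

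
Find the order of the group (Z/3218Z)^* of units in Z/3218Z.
|(Z/3218Z)^*| = 1608

(Z/3218Z)^* consists of the classes a with gcd(a, 3218) = 1, so its order is φ(3218). φ is multiplicative, with φ(p^e) = p^e − p^(e−1). Factorise 3218 = 2 · 1609. Then
  φ(3218) = (2 − 1) · (1609 − 1) = 1 · 1608 = 1608.
Thus |(Z/3218Z)^*| = 1608.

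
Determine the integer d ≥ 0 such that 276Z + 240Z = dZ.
In the PID Z, (a, b) is generated by gcd(a, b). Compute gcd(276, 240) with the extended Euclidean algorithm, tracking rows (r, s, t) with s·276 + t·240 = r:
  row A: (276, 1, 0)   [1·276 + 0·240 = 276]
  row B: (240, 0, 1)   [0·276 + 1·240 = 240]
  276 = 1·240 + 36   → row C = row A − 1·row B = (36, 1, −1)   [check: 1·276 − 1·240 = 36]
  240 = 6·36 + 24   → row D = row B − 6·row C = (24, −6, 7)   [check: −6·276 + 7·240 = 24]
  36 = 1·24 + 12   → row E = row C − 1·row D = (12, 7, −8)   [check: 7·276 − 8·240 = 12]
  24 = 2·12 + 0   → remainder 0, stop. gcd = 12 (last nonzero row E).
So gcd(276, 240) = 12, with Bézout identity 7·276 − 8·240 = 12. Containment (⊇): the Bézout identity exhibits 12 as an element of (276, 240), giving (12) ⊆ (276, 240). Containment (⊆): since 12 | 276 and 12 | 240 (276 = 12·23, 240 = 12·20), every Z-linear combination of 276 and 240 is divisible by 12, so (276, 240) ⊆ (12). Therefore (276, 240) = (12), d = 12.

Final answer: (276, 240) = (12); d = 12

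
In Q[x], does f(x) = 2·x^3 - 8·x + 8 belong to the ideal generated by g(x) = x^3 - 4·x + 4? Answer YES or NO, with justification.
YES

In Q[x] the ideal (g) consists of all multiples of g, so f ∈ (g) iff g | f, i.e. iff the remainder of f on division by g is 0. Divide f by g (g is monic, so eliminate the leading term of the running remainder at each step):
  leading term 2·x^3: subtract (2)·g(x) = 2·x^3 - 8·x + 8, leaving 0
The remainder is 0, so f(x) = g(x) · h(x) with h(x) = 2. Hence g | f, i.e. f ∈ (g).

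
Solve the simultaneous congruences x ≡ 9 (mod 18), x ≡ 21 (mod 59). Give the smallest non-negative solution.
x ≡ 729 (mod 1062); the representative in [0, 1062) is 729

The moduli 18, 59 are pairwise coprime, so by the CRT there is a unique solution mod 18·59 = 1062.
Solve by successive substitution. Start with x ≡ 9 (mod 18).
  Combine with x ≡ 21 (mod 59): write x = 9 + 18·t and require 9 + 18·t ≡ 21 (mod 59), i.e. 18·t ≡ 21 − 9 ≡ 12 (mod 59). Since 18^(−1) ≡ 23 (mod 59), t ≡ 23·12 ≡ 40 (mod 59). So x ≡ 9 + 18·40 = 729 (mod 1062).
Unique solution in [0, 1062): x = 729.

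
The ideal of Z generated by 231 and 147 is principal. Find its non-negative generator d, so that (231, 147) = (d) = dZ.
(231, 147) = (21); d = 21

In the PID Z, (a, b) is generated by gcd(a, b). Compute gcd(231, 147) with the extended Euclidean algorithm, tracking rows (r, s, t) with s·231 + t·147 = r:
  row A: (231, 1, 0)   [1·231 + 0·147 = 231]
  row B: (147, 0, 1)   [0·231 + 1·147 = 147]
  231 = 1·147 + 84   → row C = row A − 1·row B = (84, 1, −1)   [check: 1·231 − 1·147 = 84]
  147 = 1·84 + 63   → row D = row B − 1·row C = (63, −1, 2)   [check: −1·231 + 2·147 = 63]
  84 = 1·63 + 21   → row E = row C − 1·row D = (21, 2, −3)   [check: 2·231 − 3·147 = 21]
  63 = 3·21 + 0   → remainder 0, stop. gcd = 21 (last nonzero row E).
So gcd(231, 147) = 21, with Bézout identity 2·231 − 3·147 = 21. Containment (⊇): the Bézout identity exhibits 21 as an element of (231, 147), giving (21) ⊆ (231, 147). Containment (⊆): since 21 | 231 and 21 | 147 (231 = 21·11, 147 = 21·7), every Z-linear combination of 231 and 147 is divisible by 21, so (231, 147) ⊆ (21). Therefore (231, 147) = (21), d = 21.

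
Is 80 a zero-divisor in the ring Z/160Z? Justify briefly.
gcd(80, 160) = 80 > 1, so 80 is not a unit in Z/160Z. In Z/nZ every nonzero non-unit is a zero-divisor: explicitly, take b = 160/gcd = 2 ≠ 0 (mod 160); then 80·2 = 160 = 1·160, i.e. 80·2 ≡ 0 (mod 160). So 80 is a zero-divisor.

Final answer: YES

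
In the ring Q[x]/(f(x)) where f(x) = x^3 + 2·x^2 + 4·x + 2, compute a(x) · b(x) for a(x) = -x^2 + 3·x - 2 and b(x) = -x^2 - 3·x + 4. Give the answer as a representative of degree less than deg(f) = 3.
First multiply in Q[x] without reducing: a · b = x^4 - 11·x^2 + 18·x - 8. Now divide by f(x) = x^3 + 2·x^2 + 4·x + 2, eliminating the leading term at each step:
  leading term x^4: subtract (x)·f(x) = x^4 + 2·x^3 + 4·x^2 + 2·x, leaving -2·x^3 - 15·x^2 + 16·x - 8
  leading term -2·x^3: subtract (-2)·f(x) = -2·x^3 - 4·x^2 - 8·x - 4, leaving -11·x^2 + 24·x - 4
The degree is now < 3, so this is the remainder. Hence a · b ≡ -11·x^2 + 24·x - 4 in Q[x]/(f).

Final answer: a · b ≡ -11·x^2 + 24·x - 4 (mod f(x))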